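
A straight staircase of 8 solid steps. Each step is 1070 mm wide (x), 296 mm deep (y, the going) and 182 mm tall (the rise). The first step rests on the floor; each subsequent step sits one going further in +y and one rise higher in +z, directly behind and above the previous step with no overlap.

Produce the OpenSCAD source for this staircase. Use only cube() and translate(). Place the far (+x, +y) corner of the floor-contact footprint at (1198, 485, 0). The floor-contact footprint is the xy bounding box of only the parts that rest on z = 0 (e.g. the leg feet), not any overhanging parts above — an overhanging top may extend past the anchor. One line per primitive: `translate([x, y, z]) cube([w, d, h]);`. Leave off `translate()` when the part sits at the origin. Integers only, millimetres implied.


translate([128, 189, 0]) cube([1070, 296, 182]);
translate([128, 485, 182]) cube([1070, 296, 182]);
translate([128, 781, 364]) cube([1070, 296, 182]);
translate([128, 1077, 546]) cube([1070, 296, 182]);
translate([128, 1373, 728]) cube([1070, 296, 182]);
translate([128, 1669, 910]) cube([1070, 296, 182]);
translate([128, 1965, 1092]) cube([1070, 296, 182]);
translate([128, 2261, 1274]) cube([1070, 296, 182]);


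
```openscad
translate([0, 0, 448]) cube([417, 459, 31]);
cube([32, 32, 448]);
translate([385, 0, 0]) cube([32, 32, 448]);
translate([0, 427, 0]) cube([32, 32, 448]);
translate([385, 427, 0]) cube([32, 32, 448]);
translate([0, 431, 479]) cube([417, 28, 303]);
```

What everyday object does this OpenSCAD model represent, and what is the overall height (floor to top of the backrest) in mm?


A chair. The overall height is 782 mm.

A slab on four corner posts with a tall panel at the back — a chair. The seat slab sits at z = 448 with thickness 31, and the 303 mm backrest starts at the seat top, so the overall height is 448 + 31 + 303 = 782 mm.


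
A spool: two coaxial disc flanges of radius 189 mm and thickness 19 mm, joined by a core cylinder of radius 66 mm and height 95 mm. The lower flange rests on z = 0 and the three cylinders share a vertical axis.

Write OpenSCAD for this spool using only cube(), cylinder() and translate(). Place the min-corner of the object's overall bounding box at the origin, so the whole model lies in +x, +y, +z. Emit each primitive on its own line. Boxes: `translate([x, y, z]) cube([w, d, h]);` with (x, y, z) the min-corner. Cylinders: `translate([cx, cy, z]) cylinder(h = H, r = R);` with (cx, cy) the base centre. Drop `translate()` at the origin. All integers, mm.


translate([189, 189, 0]) cylinder(h = 19, r = 189);
translate([189, 189, 19]) cylinder(h = 95, r = 66);
translate([189, 189, 114]) cylinder(h = 19, r = 189);


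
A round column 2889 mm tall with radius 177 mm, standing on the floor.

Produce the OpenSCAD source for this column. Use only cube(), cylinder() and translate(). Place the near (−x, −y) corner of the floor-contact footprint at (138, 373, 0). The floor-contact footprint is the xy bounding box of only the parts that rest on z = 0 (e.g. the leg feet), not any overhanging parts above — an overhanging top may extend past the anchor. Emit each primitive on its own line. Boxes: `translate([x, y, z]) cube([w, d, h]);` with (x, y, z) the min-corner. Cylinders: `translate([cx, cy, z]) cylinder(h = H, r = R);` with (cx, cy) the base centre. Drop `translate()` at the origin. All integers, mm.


translate([315, 550, 0]) cylinder(h = 2889, r = 177);


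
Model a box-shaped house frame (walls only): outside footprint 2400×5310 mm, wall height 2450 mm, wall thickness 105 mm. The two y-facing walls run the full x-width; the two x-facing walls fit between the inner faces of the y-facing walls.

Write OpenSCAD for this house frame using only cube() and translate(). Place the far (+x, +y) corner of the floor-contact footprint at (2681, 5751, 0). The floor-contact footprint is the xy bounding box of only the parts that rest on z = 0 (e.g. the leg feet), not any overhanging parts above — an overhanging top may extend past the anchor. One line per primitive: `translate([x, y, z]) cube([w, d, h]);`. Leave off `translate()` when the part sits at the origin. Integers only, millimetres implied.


translate([281, 441, 0]) cube([2400, 105, 2450]);
translate([281, 5646, 0]) cube([2400, 105, 2450]);
translate([281, 546, 0]) cube([105, 5100, 2450]);
translate([2576, 546, 0]) cube([105, 5100, 2450]);


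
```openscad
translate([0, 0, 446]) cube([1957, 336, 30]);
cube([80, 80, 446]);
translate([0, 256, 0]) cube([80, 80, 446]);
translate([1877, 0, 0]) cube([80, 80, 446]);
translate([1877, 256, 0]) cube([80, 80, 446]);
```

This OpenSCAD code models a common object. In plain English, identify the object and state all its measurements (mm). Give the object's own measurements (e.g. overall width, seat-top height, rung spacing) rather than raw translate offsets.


A long wooden bench with a 1957 mm (x) × 336 mm (y) seat, 30 mm thick, its top surface 476 mm above the floor. Four 80 mm square legs at the seat corners, flush with the edges, run from z = 0 to the seat underside.


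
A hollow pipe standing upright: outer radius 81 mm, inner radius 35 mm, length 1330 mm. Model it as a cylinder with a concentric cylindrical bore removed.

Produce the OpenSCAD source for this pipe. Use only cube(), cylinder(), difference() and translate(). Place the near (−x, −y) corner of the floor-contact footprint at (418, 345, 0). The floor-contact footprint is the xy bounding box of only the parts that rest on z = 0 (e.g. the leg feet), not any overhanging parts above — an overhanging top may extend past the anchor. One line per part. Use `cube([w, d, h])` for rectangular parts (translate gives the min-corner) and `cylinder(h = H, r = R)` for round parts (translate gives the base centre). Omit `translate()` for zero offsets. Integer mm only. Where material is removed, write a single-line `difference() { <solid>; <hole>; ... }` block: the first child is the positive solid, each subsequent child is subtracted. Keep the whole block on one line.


difference() { translate([499, 426, 0]) cylinder(h = 1330, r = 81); translate([499, 426, 0]) cylinder(h = 1330, r = 35); }


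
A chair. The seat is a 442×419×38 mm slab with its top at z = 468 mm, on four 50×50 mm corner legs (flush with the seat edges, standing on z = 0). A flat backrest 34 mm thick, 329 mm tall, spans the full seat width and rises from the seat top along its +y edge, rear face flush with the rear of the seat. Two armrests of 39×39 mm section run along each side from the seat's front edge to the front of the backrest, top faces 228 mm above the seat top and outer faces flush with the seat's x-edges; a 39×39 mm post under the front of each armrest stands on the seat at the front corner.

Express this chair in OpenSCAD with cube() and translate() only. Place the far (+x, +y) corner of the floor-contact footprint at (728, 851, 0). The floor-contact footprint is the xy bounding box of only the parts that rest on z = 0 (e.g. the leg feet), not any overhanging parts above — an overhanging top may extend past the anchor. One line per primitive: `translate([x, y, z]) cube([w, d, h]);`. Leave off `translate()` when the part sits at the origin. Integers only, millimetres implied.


// leg_h = 468 - 38 = 430
// arm post h = 228 - 39 = 189
translate([286, 432, 430]) cube([442, 419, 38]);
translate([286, 432, 0]) cube([50, 50, 430]);
translate([678, 432, 0]) cube([50, 50, 430]);
translate([286, 801, 0]) cube([50, 50, 430]);
translate([678, 801, 0]) cube([50, 50, 430]);
translate([286, 817, 468]) cube([442, 34, 329]);
translate([286, 432, 657]) cube([39, 385, 39]);
translate([689, 432, 657]) cube([39, 385, 39]);
translate([286, 432, 468]) cube([39, 39, 189]);
translate([689, 432, 468]) cube([39, 39, 189]);


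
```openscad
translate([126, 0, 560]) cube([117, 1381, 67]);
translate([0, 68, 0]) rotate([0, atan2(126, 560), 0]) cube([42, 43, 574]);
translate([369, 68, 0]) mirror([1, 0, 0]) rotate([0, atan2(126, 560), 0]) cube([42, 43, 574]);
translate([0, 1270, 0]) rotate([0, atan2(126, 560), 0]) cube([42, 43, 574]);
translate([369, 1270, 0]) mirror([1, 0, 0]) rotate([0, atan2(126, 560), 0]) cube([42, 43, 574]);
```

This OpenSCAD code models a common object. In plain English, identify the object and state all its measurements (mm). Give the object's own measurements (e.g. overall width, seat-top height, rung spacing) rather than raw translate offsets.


A sawhorse. A 117×1381×67 mm beam (x, y, z) sits on two A-frame leg pairs. Each pair is two raked legs of 42×43 mm section (43 mm along y) splaying symmetrically in x. Each leg rises 560 mm vertically over 126 mm of horizontal reach and is 574 mm long along its own axis. Every leg's outer bottom edge rests on the floor and its outer top edge meets a bottom edge of the beam — the left legs (tilting toward +x) meet the beam's −x bottom edge, the right legs (their mirror images, tilting toward −x) meet its +x bottom edge — so the leg tops tuck under the beam, the beam's underside is 560 mm above the floor, and the feet are 369 mm apart outside-to-outside with the beam centred between them. The two leg pairs are set in 68 mm from either end of the beam.


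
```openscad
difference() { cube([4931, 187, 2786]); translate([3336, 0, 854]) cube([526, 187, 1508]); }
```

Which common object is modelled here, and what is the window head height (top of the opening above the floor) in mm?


A wall with a window opening. The window head height is 2362 mm.

A wall with a rectangular opening subtracted — a window. Sill at z = 854, opening 1508 mm tall, so the head is at 854 + 1508 = 2362 mm.


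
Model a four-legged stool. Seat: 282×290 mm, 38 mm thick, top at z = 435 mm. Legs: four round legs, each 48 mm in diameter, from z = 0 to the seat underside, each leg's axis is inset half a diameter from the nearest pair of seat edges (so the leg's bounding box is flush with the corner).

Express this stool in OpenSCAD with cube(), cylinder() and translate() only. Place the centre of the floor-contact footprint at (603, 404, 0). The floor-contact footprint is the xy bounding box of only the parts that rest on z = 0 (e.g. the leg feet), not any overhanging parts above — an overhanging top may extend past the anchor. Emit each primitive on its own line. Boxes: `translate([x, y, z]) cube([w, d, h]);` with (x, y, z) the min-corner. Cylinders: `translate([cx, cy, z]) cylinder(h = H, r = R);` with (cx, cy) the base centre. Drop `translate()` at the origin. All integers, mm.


translate([462, 259, 397]) cube([282, 290, 38]);
translate([486, 283, 0]) cylinder(h = 397, r = 24);
translate([720, 283, 0]) cylinder(h = 397, r = 24);
translate([486, 525, 0]) cylinder(h = 397, r = 24);
translate([720, 525, 0]) cylinder(h = 397, r = 24);


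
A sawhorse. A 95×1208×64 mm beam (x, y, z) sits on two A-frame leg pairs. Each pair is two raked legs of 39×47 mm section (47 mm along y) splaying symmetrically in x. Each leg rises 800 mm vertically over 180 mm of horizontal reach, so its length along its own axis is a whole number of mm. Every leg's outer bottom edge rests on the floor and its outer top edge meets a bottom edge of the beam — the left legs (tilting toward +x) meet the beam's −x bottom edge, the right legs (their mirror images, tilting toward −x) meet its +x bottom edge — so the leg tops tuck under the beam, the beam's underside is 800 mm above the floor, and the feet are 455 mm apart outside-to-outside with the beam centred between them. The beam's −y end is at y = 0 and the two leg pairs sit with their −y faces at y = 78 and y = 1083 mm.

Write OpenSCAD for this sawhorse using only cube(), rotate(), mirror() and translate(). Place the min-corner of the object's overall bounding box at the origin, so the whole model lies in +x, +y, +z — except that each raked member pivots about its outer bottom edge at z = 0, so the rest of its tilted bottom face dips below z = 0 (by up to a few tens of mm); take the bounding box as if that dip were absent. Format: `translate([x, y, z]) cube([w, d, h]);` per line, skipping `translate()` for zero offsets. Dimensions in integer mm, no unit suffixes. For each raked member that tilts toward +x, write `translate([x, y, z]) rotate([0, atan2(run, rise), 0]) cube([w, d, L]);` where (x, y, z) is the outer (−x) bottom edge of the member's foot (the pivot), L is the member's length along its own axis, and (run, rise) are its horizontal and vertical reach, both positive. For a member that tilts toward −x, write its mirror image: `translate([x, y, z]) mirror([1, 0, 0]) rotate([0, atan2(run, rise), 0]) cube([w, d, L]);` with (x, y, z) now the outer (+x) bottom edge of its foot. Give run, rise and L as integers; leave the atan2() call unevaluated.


// leg length = √(180² + 800²) = 820
// right-leg outer foot x = 2·180 + 95 = 455
// beam min-corner = (180, 0, 800)
translate([180, 0, 800]) cube([95, 1208, 64]);
translate([0, 78, 0]) rotate([0, atan2(180, 800), 0]) cube([39, 47, 820]);
translate([455, 78, 0]) mirror([1, 0, 0]) rotate([0, atan2(180, 800), 0]) cube([39, 47, 820]);
translate([0, 1083, 0]) rotate([0, atan2(180, 800), 0]) cube([39, 47, 820]);
translate([455, 1083, 0]) mirror([1, 0, 0]) rotate([0, atan2(180, 800), 0]) cube([39, 47, 820]);


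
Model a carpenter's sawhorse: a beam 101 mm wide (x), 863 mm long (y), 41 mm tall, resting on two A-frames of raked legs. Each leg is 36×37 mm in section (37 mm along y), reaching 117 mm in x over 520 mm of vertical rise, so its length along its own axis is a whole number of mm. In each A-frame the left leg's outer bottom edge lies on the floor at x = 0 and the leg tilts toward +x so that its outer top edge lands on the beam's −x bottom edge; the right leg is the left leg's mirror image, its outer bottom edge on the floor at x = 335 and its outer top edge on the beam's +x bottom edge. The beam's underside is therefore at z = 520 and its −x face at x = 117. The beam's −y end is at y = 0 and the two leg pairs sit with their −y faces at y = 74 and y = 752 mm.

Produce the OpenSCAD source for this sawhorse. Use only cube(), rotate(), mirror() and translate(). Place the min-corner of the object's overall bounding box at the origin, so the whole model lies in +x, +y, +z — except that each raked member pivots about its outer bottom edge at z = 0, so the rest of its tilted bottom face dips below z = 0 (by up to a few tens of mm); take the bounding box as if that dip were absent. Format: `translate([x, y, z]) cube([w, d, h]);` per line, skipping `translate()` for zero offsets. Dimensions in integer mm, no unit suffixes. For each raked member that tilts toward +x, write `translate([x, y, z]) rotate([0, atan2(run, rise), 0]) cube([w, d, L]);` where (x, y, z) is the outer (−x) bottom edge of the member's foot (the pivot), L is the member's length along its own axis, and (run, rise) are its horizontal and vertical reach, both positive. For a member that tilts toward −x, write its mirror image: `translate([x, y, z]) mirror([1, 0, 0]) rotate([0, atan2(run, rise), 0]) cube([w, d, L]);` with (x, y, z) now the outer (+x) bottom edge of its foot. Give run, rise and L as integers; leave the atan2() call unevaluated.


// leg length = √(117² + 520²) = 533
// right-leg outer foot x = 2·117 + 101 = 335
// beam min-corner = (117, 0, 520)
translate([117, 0, 520]) cube([101, 863, 41]);
translate([0, 74, 0]) rotate([0, atan2(117, 520), 0]) cube([36, 37, 533]);
translate([335, 74, 0]) mirror([1, 0, 0]) rotate([0, atan2(117, 520), 0]) cube([36, 37, 533]);
translate([0, 752, 0]) rotate([0, atan2(117, 520), 0]) cube([36, 37, 533]);
translate([335, 752, 0]) mirror([1, 0, 0]) rotate([0, atan2(117, 520), 0]) cube([36, 37, 533]);


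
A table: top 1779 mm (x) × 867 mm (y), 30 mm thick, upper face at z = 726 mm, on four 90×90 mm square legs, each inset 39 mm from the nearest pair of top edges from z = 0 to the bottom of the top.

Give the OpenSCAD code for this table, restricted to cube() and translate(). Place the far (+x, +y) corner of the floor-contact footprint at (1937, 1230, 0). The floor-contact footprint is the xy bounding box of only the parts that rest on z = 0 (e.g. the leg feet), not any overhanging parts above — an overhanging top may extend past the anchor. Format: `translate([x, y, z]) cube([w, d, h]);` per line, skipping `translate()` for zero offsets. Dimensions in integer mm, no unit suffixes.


translate([197, 402, 696]) cube([1779, 867, 30]);
translate([236, 441, 0]) cube([90, 90, 696]);
translate([1847, 441, 0]) cube([90, 90, 696]);
translate([236, 1140, 0]) cube([90, 90, 696]);
translate([1847, 1140, 0]) cube([90, 90, 696]);


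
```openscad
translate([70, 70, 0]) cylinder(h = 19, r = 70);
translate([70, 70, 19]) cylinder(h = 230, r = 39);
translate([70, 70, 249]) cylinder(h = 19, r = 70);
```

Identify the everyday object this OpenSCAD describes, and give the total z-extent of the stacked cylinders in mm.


A spool. The overall height is 268 mm.

Three coaxial cylinders, large–small–large — a spool. Two 19 mm flanges and a 230 mm core give 19 + 230 + 19 = 268 mm.


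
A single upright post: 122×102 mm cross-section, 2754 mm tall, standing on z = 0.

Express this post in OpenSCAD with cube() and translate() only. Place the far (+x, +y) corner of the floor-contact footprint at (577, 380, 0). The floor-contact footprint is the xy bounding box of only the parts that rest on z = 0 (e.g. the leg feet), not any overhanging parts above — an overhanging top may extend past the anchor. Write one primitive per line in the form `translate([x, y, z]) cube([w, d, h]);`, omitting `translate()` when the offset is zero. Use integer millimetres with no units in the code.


translate([455, 278, 0]) cube([122, 102, 2754]);


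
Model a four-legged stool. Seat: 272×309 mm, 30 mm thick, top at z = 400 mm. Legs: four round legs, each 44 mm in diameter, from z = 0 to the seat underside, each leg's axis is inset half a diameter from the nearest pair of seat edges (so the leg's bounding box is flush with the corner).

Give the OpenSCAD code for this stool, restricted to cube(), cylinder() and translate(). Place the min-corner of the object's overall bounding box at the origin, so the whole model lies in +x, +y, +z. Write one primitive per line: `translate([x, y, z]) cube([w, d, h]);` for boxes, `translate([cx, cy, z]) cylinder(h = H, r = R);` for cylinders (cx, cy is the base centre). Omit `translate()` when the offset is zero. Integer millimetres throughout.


translate([0, 0, 370]) cube([272, 309, 30]);
translate([22, 22, 0]) cylinder(h = 370, r = 22);
translate([250, 22, 0]) cylinder(h = 370, r = 22);
translate([22, 287, 0]) cylinder(h = 370, r = 22);
translate([250, 287, 0]) cylinder(h = 370, r = 22);


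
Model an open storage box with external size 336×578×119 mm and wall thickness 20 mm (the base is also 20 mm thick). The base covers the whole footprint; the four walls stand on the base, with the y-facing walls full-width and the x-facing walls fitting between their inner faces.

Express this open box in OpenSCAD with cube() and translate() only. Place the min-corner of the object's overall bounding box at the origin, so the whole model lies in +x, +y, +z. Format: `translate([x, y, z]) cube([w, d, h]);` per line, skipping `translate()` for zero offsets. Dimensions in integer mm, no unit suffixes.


cube([336, 578, 20]);
translate([0, 0, 20]) cube([336, 20, 99]);
translate([0, 558, 20]) cube([336, 20, 99]);
translate([0, 20, 20]) cube([20, 538, 99]);
translate([316, 20, 20]) cube([20, 538, 99]);


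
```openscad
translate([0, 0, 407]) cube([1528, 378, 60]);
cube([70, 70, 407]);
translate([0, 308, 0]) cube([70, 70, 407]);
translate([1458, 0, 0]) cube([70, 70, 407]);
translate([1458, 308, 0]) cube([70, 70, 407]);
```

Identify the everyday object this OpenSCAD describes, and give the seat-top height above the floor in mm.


A bench. The seat-top height is 467 mm.

A long slab on four corner posts — a bench. The slab sits at z = 407 with thickness 60, so the top is 407 + 60 = 467 mm.


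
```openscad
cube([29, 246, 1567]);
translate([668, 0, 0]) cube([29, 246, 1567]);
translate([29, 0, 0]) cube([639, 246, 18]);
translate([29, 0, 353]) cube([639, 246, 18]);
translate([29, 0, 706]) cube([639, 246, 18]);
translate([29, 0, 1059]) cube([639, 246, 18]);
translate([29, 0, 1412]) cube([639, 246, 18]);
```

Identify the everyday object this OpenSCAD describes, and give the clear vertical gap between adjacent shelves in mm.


A bookshelf. The clear shelf gap is 335 mm.

Two tall side panels with 5 horizontal boards between them — a bookshelf. The first two shelf undersides are at z = 0 and z = 353; with shelf thickness 18, the clear gap is 353 − 0 − 18 = 335 mm.


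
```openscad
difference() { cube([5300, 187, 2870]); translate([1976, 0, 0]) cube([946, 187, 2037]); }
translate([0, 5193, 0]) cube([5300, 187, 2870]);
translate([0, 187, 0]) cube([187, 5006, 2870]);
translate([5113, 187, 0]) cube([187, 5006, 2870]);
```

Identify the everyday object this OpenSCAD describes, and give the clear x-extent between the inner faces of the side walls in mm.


A single room. The interior width is 4926 mm.

Four walls enclosing a rectangle with a door in the front wall — a room. Outside width 5300 minus two 187 mm walls gives 4926 mm.


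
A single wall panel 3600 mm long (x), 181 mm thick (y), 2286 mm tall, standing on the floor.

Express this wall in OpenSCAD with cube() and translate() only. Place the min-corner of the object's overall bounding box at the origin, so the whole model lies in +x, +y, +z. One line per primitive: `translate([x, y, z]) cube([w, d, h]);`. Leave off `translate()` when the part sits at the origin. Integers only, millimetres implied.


cube([3600, 181, 2286]);


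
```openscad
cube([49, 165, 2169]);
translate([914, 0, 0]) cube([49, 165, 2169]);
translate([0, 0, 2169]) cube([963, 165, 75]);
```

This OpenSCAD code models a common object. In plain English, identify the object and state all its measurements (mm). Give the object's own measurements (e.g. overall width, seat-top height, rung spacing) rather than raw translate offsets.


A door frame. The clear opening is 865 mm wide and 2169 mm high. Two 49 mm wide jambs, 165 mm deep, stand either side of the opening from the floor to the top of the opening. A 75 mm thick head sits across the top of both jambs, spanning the full outside width of the frame.


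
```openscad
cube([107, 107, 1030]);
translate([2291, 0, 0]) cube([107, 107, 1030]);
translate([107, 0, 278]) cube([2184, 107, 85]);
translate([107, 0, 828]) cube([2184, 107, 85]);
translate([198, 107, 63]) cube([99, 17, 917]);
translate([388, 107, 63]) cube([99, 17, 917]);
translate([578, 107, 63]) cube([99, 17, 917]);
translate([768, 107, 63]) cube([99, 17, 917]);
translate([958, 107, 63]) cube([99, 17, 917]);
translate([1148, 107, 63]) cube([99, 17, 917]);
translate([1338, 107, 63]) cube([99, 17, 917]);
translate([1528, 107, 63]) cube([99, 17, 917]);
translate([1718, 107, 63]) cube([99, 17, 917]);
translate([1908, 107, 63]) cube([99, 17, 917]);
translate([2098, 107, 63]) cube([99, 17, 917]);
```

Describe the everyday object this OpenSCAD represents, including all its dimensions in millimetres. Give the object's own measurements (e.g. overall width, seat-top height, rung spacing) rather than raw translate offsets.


A fence section. Two 107×107 mm posts, 1030 mm tall, stand on the floor with a clear span of 2184 mm between their inner faces. Two horizontal rails of 107×85 mm section span the gap between the posts with their undersides at z = 278 mm and z = 828 mm, flush with the posts' −y face. 11 pickets, each 99 mm wide, 17 mm thick and 917 mm tall, are fixed to the +y face of the rails with their bottoms at z = 63 mm, spaced across the span with a 91 mm gap after the −x post and between neighbouring pickets, with 94 mm left before the +x post.


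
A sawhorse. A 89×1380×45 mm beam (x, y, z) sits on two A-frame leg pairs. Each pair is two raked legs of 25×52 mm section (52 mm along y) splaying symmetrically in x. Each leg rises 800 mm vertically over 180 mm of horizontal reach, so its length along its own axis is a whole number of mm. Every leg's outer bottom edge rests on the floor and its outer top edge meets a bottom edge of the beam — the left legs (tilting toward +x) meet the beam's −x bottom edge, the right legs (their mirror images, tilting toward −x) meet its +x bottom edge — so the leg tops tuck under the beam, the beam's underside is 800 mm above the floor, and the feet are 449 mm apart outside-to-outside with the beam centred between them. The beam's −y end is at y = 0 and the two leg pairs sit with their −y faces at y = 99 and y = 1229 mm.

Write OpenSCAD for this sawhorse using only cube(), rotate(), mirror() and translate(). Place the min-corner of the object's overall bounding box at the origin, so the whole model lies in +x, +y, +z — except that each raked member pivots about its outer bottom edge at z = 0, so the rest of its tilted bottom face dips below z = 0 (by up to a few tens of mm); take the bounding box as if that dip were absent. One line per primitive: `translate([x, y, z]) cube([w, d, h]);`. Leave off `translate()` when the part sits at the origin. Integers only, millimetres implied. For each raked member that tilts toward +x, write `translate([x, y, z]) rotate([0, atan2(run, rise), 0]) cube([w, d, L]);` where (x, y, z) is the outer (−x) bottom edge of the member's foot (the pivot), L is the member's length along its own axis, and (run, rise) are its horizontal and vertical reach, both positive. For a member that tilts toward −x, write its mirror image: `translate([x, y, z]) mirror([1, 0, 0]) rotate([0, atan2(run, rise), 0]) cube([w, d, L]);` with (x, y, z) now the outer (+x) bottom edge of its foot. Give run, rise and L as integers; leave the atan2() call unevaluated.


// leg length = √(180² + 800²) = 820
// right-leg outer foot x = 2·180 + 89 = 449
// beam min-corner = (180, 0, 800)
translate([180, 0, 800]) cube([89, 1380, 45]);
translate([0, 99, 0]) rotate([0, atan2(180, 800), 0]) cube([25, 52, 820]);
translate([449, 99, 0]) mirror([1, 0, 0]) rotate([0, atan2(180, 800), 0]) cube([25, 52, 820]);
translate([0, 1229, 0]) rotate([0, atan2(180, 800), 0]) cube([25, 52, 820]);
translate([449, 1229, 0]) mirror([1, 0, 0]) rotate([0, atan2(180, 800), 0]) cube([25, 52, 820]);


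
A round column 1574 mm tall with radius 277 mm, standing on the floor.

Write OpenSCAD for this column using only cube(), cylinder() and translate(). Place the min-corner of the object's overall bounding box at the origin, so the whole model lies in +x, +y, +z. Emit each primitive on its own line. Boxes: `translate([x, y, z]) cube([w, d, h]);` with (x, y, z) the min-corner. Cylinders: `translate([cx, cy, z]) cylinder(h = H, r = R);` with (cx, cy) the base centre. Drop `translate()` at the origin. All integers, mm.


translate([277, 277, 0]) cylinder(h = 1574, r = 277);


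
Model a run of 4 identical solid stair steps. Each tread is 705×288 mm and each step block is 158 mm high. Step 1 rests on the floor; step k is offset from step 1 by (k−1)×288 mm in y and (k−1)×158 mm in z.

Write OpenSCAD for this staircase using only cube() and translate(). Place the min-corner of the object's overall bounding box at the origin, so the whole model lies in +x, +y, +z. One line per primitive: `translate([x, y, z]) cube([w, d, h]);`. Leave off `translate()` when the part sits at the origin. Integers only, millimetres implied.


cube([705, 288, 158]);
translate([0, 288, 158]) cube([705, 288, 158]);
translate([0, 576, 316]) cube([705, 288, 158]);
translate([0, 864, 474]) cube([705, 288, 158]);


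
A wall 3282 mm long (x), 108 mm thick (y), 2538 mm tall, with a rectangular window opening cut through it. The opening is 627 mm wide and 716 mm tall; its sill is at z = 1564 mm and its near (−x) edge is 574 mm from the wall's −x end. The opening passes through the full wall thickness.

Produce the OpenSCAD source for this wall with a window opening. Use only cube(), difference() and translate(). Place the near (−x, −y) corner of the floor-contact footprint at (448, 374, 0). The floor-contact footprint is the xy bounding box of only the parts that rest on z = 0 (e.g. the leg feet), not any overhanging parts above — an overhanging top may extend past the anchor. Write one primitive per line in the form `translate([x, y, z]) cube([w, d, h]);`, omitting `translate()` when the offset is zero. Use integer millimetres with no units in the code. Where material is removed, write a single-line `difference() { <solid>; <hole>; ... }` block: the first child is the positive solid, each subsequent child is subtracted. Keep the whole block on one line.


difference() { translate([448, 374, 0]) cube([3282, 108, 2538]); translate([1022, 374, 1564]) cube([627, 108, 716]); }


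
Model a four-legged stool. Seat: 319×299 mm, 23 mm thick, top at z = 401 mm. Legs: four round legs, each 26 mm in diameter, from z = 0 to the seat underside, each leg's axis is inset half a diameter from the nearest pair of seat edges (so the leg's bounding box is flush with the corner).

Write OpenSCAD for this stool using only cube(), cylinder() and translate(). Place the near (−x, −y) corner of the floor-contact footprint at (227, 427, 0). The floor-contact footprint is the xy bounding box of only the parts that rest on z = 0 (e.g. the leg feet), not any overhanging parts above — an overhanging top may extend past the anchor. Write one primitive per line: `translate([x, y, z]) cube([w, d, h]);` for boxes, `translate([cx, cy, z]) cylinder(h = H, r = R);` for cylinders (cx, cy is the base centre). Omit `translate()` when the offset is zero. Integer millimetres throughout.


translate([227, 427, 378]) cube([319, 299, 23]);
translate([240, 440, 0]) cylinder(h = 378, r = 13);
translate([533, 440, 0]) cylinder(h = 378, r = 13);
translate([240, 713, 0]) cylinder(h = 378, r = 13);
translate([533, 713, 0]) cylinder(h = 378, r = 13);


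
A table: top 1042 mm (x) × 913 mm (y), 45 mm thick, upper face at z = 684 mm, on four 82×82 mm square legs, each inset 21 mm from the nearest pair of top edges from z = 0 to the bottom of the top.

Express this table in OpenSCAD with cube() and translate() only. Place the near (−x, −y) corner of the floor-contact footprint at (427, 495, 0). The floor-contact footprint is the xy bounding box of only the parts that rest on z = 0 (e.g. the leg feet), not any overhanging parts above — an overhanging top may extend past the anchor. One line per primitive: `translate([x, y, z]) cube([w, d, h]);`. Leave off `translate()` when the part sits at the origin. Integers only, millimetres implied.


translate([406, 474, 639]) cube([1042, 913, 45]);
translate([427, 495, 0]) cube([82, 82, 639]);
translate([1345, 495, 0]) cube([82, 82, 639]);
translate([427, 1284, 0]) cube([82, 82, 639]);
translate([1345, 1284, 0]) cube([82, 82, 639]);


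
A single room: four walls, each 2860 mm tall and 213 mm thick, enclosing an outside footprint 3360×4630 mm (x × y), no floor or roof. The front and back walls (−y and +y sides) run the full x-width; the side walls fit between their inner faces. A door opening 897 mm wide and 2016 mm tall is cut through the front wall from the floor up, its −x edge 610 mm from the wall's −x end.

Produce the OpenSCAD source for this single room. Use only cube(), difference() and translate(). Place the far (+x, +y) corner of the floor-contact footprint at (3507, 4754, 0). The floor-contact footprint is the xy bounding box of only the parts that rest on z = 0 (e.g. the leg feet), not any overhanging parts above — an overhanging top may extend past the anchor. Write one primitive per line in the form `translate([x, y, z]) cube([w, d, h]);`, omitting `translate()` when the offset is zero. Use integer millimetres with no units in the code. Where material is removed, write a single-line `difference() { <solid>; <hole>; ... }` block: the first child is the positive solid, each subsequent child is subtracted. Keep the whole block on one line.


difference() { translate([147, 124, 0]) cube([3360, 213, 2860]); translate([757, 124, 0]) cube([897, 213, 2016]); }
translate([147, 4541, 0]) cube([3360, 213, 2860]);
translate([147, 337, 0]) cube([213, 4204, 2860]);
translate([3294, 337, 0]) cube([213, 4204, 2860]);


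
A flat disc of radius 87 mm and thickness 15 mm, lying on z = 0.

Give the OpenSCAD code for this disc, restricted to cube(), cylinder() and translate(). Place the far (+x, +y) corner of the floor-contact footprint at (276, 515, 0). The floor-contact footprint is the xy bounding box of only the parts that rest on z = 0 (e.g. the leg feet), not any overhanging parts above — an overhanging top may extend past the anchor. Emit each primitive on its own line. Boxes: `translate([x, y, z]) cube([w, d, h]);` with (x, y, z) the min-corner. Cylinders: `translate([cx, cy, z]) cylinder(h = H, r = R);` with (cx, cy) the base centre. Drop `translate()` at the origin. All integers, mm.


translate([189, 428, 0]) cylinder(h = 15, r = 87);


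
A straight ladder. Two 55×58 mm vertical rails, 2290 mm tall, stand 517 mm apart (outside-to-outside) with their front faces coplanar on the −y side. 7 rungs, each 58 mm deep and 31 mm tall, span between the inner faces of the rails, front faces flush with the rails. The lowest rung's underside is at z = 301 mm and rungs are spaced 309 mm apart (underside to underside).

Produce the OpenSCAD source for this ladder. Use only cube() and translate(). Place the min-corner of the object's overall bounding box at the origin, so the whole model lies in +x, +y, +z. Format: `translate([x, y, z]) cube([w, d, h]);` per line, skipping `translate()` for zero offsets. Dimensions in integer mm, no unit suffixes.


cube([55, 58, 2290]);
translate([462, 0, 0]) cube([55, 58, 2290]);
translate([55, 0, 301]) cube([407, 58, 31]);
translate([55, 0, 610]) cube([407, 58, 31]);
translate([55, 0, 919]) cube([407, 58, 31]);
translate([55, 0, 1228]) cube([407, 58, 31]);
translate([55, 0, 1537]) cube([407, 58, 31]);
translate([55, 0, 1846]) cube([407, 58, 31]);
translate([55, 0, 2155]) cube([407, 58, 31]);


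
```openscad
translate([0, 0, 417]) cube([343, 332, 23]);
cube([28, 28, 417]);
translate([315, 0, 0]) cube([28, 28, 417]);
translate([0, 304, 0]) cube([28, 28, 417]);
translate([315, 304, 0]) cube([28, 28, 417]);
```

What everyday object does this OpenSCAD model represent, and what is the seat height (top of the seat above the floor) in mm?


A stool. The seat height is 440 mm.

A 343×332×23 slab at z = 417 on four corner posts — a stool. The seat top is 417 + 23 = 440 mm.


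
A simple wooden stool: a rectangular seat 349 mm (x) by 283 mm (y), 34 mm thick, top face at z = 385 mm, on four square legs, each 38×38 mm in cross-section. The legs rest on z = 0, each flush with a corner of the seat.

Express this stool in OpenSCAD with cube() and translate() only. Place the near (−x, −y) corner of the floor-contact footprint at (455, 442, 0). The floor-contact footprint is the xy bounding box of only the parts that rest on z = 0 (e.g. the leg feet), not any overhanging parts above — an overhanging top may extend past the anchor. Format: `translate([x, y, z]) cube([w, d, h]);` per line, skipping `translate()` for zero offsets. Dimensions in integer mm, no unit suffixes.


// leg_h = 385 - 34 = 351
translate([455, 442, 351]) cube([349, 283, 34]);
translate([455, 442, 0]) cube([38, 38, 351]);
translate([766, 442, 0]) cube([38, 38, 351]);
translate([455, 687, 0]) cube([38, 38, 351]);
translate([766, 687, 0]) cube([38, 38, 351]);


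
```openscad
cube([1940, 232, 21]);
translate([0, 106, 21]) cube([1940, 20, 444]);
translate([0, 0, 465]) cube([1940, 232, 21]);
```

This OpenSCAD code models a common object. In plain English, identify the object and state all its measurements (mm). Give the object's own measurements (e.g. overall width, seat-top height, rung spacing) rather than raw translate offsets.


An I-beam lying along x, 1940 mm long. Overall section height 486 mm. Two flanges 232 mm wide (y) and 21 mm thick, one on the floor and one at the top; a web 20 mm thick runs between them, centred on the flange width.


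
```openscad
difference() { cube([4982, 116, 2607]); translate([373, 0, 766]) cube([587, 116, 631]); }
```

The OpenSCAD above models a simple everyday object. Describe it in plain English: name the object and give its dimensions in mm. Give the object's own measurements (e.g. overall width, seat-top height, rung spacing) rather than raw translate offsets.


A wall 4982 mm long (x), 116 mm thick (y), 2607 mm tall, with a rectangular window opening cut through it. The opening is 587 mm wide and 631 mm tall; its sill is at z = 766 mm and its near (−x) edge is 373 mm from the wall's −x end. The opening passes through the full wall thickness.


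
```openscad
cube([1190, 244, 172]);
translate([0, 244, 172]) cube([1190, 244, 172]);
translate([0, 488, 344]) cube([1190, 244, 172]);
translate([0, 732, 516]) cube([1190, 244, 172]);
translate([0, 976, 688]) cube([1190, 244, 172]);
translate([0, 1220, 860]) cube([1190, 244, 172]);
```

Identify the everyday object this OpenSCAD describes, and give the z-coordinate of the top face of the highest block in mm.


A staircase. The total rise is 1032 mm.

6 identical blocks, each offset up and back from the previous — a staircase. Each step is 172 mm tall and there are 6 of them, so the total rise is 6 × 172 = 1032 mm.


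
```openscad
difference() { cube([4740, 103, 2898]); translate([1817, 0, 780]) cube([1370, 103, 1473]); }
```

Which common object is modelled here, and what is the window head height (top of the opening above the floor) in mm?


A wall with a window opening. The window head height is 2253 mm.

A wall with a rectangular opening subtracted — a window. Sill at z = 780, opening 1473 mm tall, so the head is at 780 + 1473 = 2253 mm.


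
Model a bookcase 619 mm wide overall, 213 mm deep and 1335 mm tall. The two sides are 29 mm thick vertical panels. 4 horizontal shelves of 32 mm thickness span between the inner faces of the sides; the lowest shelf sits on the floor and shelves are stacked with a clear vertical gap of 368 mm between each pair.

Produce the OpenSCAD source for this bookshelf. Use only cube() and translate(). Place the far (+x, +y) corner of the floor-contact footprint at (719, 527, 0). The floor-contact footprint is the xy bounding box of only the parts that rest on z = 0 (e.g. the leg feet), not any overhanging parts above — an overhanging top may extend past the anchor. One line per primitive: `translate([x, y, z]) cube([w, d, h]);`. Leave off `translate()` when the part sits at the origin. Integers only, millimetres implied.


translate([100, 314, 0]) cube([29, 213, 1335]);
translate([690, 314, 0]) cube([29, 213, 1335]);
translate([129, 314, 0]) cube([561, 213, 32]);
translate([129, 314, 400]) cube([561, 213, 32]);
translate([129, 314, 800]) cube([561, 213, 32]);
translate([129, 314, 1200]) cube([561, 213, 32]);


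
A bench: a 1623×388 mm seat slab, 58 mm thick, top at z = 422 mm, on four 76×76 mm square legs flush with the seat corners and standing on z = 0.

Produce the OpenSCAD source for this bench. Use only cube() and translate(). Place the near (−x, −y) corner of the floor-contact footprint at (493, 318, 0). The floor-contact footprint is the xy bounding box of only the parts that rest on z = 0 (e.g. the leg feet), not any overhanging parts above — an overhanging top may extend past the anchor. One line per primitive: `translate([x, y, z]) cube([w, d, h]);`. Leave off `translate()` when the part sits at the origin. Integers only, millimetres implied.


translate([493, 318, 364]) cube([1623, 388, 58]);
translate([493, 318, 0]) cube([76, 76, 364]);
translate([493, 630, 0]) cube([76, 76, 364]);
translate([2040, 318, 0]) cube([76, 76, 364]);
translate([2040, 630, 0]) cube([76, 76, 364]);


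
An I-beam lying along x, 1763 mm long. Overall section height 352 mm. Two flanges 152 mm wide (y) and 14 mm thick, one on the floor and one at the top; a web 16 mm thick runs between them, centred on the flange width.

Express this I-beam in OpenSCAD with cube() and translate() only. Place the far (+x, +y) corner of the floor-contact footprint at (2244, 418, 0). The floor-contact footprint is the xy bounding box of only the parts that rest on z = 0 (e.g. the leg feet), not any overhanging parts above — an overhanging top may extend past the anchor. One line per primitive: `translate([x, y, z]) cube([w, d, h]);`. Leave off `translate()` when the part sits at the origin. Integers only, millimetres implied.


translate([481, 266, 0]) cube([1763, 152, 14]);
translate([481, 334, 14]) cube([1763, 16, 324]);
translate([481, 266, 338]) cube([1763, 152, 14]);
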